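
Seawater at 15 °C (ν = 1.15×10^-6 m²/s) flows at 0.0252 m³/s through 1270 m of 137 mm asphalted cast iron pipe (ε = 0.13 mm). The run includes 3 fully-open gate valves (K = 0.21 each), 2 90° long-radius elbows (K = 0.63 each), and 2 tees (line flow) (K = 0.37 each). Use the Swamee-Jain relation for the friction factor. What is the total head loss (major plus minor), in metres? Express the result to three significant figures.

H_L ≈ 29.3 m

V = 4Q/(πD²) = 1.710 m/s; V²/2g = 0.1489 m
Re = 2.04×10^5, ε/D = 9.49×10^-4 → f = 0.02096 (Swamee-Jain)
Major: h_f = f(L/D)·V²/2g = 0.02096·9270·0.1489 = 28.95 m
Minor: ΣK = 2.63; h_m = ΣK·V²/2g = 0.3917 m
Total H_L = 28.95 + 0.3917 = 29.34 m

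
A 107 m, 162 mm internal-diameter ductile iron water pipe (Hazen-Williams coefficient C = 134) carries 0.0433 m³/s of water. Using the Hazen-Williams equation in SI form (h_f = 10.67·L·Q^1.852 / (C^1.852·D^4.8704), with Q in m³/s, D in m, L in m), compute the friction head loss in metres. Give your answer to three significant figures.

h_f = 10.67·107·0.0433^1.852 / (134^1.852·0.162^4.8704) = 2.773 m

h_f ≈ 2.77 m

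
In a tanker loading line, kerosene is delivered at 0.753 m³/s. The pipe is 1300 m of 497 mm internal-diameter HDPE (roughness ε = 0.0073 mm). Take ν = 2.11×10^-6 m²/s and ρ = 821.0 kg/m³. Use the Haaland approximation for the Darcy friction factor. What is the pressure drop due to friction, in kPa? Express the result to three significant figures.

Δp ≈ 194 kPa

V = 4Q/(πD²) = 4·0.753/(π·0.497²) = 3.881 m/s
Re = VD/ν = 3.881·0.497/2.11×10^-6 = 9.14×10^5 → turbulent
ε/D = 0.0073/497 = 1.47×10^-5
Haaland: f = 0.01202
h_f = f(L/D)V²/(2g) = 0.01202·(1300/0.497)·3.881²/(2·9.81) = 24.14 m
Δp = ρg·h_f = 821.0·9.81·24.14 = 194.4 kPa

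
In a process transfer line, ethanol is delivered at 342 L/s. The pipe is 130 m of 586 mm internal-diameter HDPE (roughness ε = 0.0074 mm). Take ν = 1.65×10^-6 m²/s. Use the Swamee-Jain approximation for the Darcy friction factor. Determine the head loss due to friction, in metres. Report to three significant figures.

h_f ≈ 0.246 m

V = 4Q/(πD²) = 4·0.342/(π·0.586²) = 1.268 m/s
Re = VD/ν = 1.268·0.586/1.65×10^-6 = 4.50×10^5 → turbulent
ε/D = 0.0074/586 = 1.26×10^-5
Swamee-Jain: f = 0.01353
h_f = f(L/D)V²/(2g) = 0.01353·(130/0.586)·1.268²/(2·9.81) = 0.2460 m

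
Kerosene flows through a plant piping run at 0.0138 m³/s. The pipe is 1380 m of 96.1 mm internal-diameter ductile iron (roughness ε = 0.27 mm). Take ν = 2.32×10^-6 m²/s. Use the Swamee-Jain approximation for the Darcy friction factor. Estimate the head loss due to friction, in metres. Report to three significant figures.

h_f ≈ 73.3 m

V = 4Q/(πD²) = 4·0.0138/(π·0.0961²) = 1.903 m/s
Re = VD/ν = 1.903·0.0961/2.32×10^-6 = 7.88×10^4 → turbulent
ε/D = 0.27/96.1 = 0.00281
Swamee-Jain: f = 0.02765
h_f = f(L/D)V²/(2g) = 0.02765·(1380/0.0961)·1.903²/(2·9.81) = 73.26 m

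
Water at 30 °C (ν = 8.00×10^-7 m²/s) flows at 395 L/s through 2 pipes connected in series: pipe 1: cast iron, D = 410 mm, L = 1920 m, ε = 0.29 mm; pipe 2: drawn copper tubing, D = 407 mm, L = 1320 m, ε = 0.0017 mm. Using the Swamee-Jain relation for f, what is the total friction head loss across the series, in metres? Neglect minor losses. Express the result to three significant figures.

Pipe 1: V = 2.992 m/s, Re = 1.53×10^6, ε/D = 7.07×10^-4, f = 0.01841, h_1 = f(L/D)V²/2g = 39.34 m
Pipe 2: V = 3.036 m/s, Re = 1.54×10^6, ε/D = 4.18×10^-6, f = 0.01094, h_2 = f(L/D)V²/2g = 16.67 m
Series → Q common, losses add: H = Σh = 56.01 m

H ≈ 56.0 m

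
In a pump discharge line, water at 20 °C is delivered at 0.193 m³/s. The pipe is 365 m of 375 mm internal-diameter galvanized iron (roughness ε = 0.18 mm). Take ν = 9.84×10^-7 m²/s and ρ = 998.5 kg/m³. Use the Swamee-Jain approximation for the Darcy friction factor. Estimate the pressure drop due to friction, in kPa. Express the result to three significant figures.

Δp ≈ 25.8 kPa

V = 4Q/(πD²) = 4·0.193/(π·0.375²) = 1.747 m/s
Re = VD/ν = 1.747·0.375/9.84×10^-7 = 6.66×10^5 → turbulent
ε/D = 0.18/375 = 4.80×10^-4
Swamee-Jain: f = 0.01742
h_f = f(L/D)V²/(2g) = 0.01742·(365/0.375)·1.747²/(2·9.81) = 2.638 m
Δp = ρg·h_f = 998.5·9.81·2.638 = 25.84 kPa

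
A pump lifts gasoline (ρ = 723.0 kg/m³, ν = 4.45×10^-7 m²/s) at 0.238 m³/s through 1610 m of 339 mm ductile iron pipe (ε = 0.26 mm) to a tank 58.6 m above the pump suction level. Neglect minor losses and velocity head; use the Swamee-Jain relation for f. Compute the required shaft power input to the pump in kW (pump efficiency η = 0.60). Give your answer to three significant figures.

P_shaft ≈ 253 kW

V = 4Q/(πD²) = 2.637 m/s; Re = 2.01×10^6; ε/D = 7.67×10^-4; f = 0.01868
h_f = f(L/D)V²/2g = 31.44 m
Total head H = z + h_f = 58.6 + 31.44 = 90.04 m
P_hyd = ρgQH = 723.0·9.81·0.238·90.04 = 152.0 kW
P_shaft = P_hyd/η = 152.0/0.60 = 253.3 kW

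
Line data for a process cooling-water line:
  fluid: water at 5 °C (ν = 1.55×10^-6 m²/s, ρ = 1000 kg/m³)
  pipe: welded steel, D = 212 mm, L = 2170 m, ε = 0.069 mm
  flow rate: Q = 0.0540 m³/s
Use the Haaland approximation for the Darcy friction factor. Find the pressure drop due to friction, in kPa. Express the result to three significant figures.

Δp ≈ 210 kPa

V = 4Q/(πD²) = 4·0.0540/(π·0.212²) = 1.530 m/s
Re = VD/ν = 1.530·0.212/1.55×10^-6 = 2.09×10^5 → turbulent
ε/D = 0.069/212 = 3.25×10^-4
Haaland: f = 0.01757
h_f = f(L/D)V²/(2g) = 0.01757·(2170/0.212)·1.530²/(2·9.81) = 21.46 m
Δp = ρg·h_f = 1000·9.81·21.46 = 210.5 kPa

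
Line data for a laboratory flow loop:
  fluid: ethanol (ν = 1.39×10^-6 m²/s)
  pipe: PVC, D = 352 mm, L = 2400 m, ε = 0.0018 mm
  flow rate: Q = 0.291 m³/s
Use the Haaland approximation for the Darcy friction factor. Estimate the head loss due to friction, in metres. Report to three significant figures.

V = 4Q/(πD²) = 4·0.291/(π·0.352²) = 2.990 m/s
Re = VD/ν = 2.990·0.352/1.39×10^-6 = 7.57×10^5 → turbulent
ε/D = 0.0018/352 = 5.11×10^-6
Haaland: f = 0.01222
h_f = f(L/D)V²/(2g) = 0.01222·(2400/0.352)·2.990²/(2·9.81) = 37.97 m

h_f ≈ 38.0 m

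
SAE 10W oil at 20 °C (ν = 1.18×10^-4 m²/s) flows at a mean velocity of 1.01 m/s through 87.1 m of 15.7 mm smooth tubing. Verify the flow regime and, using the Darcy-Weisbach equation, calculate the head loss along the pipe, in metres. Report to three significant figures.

Re = VD/ν = 1.01·0.01570/1.18×10^-4 = 134 → laminar (Re < 2300)
f = 64/Re = 0.4763
h_f = f(L/D)V²/(2g) = 0.4763·(87.1/0.01570)·1.01²/(2·9.81) = 137.4 m

h_f ≈ 137 m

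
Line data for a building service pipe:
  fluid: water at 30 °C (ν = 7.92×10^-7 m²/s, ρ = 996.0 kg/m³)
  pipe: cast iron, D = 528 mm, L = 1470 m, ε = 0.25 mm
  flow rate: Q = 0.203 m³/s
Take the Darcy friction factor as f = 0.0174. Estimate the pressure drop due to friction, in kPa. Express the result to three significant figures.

V = 4Q/(πD²) = 4·0.203/(π·0.528²) = 0.9271 m/s
h_f = f(L/D)V²/(2g) = 0.01740·(1470/0.528)·0.9271²/(2·9.81) = 2.122 m
Δp = ρg·h_f = 996.0·9.81·2.122 = 20.74 kPa

Δp ≈ 20.7 kPa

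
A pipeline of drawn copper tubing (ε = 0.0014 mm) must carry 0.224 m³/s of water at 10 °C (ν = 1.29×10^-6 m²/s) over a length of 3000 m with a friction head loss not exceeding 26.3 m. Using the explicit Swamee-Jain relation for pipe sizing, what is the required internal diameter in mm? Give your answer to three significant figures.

Swamee-Jain (Type III): D = 0.66·[ε^1.25·(LQ²/(gh_f))^4.75 + ν·Q^9.4·(L/(gh_f))^5.2]^0.04
LQ²/(gh_f) = 0.5834; L/(gh_f) = 11.63
Term 1 = ε^1.25·(…)^4.75 = 3.72×10^-9; Term 2 = ν·Q^9.4·(…)^5.2 = 3.50×10^-7
D = 0.66·(3.72×10^-9 + 3.50×10^-7)^0.04 = 0.3643 m = 364 mm
Check: V = 2.15 m/s, Re = 6.07×10^5, f = 0.01272, h_f = 24.7 m ≈ 26.3 m ✓

D ≈ 364 mm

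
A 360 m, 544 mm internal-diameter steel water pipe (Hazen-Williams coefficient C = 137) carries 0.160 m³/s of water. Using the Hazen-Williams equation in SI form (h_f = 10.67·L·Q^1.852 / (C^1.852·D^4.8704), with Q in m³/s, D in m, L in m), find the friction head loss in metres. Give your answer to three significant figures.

h_f = 10.67·360·0.160^1.852 / (137^1.852·0.544^4.8704) = 0.2761 m

h_f ≈ 0.276 m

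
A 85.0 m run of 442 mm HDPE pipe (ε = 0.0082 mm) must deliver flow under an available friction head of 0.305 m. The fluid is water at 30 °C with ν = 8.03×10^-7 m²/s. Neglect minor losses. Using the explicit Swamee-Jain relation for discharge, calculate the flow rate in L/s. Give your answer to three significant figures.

Q ≈ 244 L/s

Swamee-Jain (Type II): Q = -0.965·√(gD⁵h_f/L)·ln[ε/(3.7D) + √(3.17ν²L/(gD³h_f))]
√(gD⁵h_f/L) = √(9.81·0.442⁵·0.305/85.0) = 0.02437
ε/(3.7D) = 5.01×10^-6; √(3.17ν²L/(gD³h_f)) = 2.59×10^-5
Q = -0.965·0.02437·ln(3.095×10^-5) = 0.2442 m³/s
Check: V = 1.59 m/s, Re = 8.76×10^5, f = 0.01228, h_f = 0.305 m ≈ 0.305 m ✓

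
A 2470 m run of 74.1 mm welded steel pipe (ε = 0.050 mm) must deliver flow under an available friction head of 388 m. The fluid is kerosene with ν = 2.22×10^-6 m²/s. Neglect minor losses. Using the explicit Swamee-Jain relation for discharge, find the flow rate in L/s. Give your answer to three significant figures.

Swamee-Jain (Type II): Q = -0.965·√(gD⁵h_f/L)·ln[ε/(3.7D) + √(3.17ν²L/(gD³h_f))]
√(gD⁵h_f/L) = √(9.81·0.0741⁵·388/2470) = 0.001855
ε/(3.7D) = 1.82×10^-4; √(3.17ν²L/(gD³h_f)) = 1.58×10^-4
Q = -0.965·0.001855·ln(3.402×10^-4) = 0.01430 m³/s
Check: V = 3.32 m/s, Re = 1.11×10^5, f = 0.02090, h_f = 390 m ≈ 388 m ✓

Q ≈ 14.3 L/s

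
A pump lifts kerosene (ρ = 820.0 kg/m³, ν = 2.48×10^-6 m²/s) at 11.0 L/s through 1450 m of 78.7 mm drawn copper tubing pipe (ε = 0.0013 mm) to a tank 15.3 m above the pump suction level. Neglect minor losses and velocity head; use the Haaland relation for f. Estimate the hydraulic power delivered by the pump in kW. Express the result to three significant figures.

P_hyd ≈ 9.50 kW

V = 4Q/(πD²) = 2.261 m/s; Re = 7.18×10^4; ε/D = 1.65×10^-5; f = 0.01918
h_f = f(L/D)V²/2g = 92.08 m
Total head H = z + h_f = 15.3 + 92.08 = 107.4 m
P_hyd = ρgQH = 820.0·9.81·0.0110·107.4 = 9.502 kW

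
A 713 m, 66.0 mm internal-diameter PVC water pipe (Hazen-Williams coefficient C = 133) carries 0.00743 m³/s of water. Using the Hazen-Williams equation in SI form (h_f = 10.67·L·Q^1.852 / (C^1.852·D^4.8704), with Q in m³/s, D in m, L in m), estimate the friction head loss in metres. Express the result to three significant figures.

h_f ≈ 56.8 m

h_f = 10.67·713·0.00743^1.852 / (133^1.852·0.0660^4.8704) = 56.79 m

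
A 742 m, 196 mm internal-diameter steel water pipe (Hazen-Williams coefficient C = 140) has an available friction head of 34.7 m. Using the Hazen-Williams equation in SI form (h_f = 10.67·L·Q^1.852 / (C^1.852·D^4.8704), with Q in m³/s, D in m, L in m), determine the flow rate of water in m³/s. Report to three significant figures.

Q ≈ 0.103 m³/s

Rearranging: Q = [h_f·C^1.852·D^4.8704 / (10.67·L)]^(1/1.852)
Q = [34.7·140^1.852·0.196^4.8704 / (10.67·742)]^0.540 = 0.1027 m³/s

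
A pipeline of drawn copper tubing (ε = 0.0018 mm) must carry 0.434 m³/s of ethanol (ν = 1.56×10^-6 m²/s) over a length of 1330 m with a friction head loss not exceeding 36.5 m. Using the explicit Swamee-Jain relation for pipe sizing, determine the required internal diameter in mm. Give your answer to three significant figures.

D ≈ 371 mm

Swamee-Jain (Type III): D = 0.66·[ε^1.25·(LQ²/(gh_f))^4.75 + ν·Q^9.4·(L/(gh_f))^5.2]^0.04
LQ²/(gh_f) = 0.6996; L/(gh_f) = 3.714
Term 1 = ε^1.25·(…)^4.75 = 1.21×10^-8; Term 2 = ν·Q^9.4·(…)^5.2 = 5.61×10^-7
D = 0.66·(1.21×10^-8 + 5.61×10^-7)^0.04 = 0.3714 m = 371 mm
Check: V = 4.01 m/s, Re = 9.54×10^5, f = 0.01182, h_f = 34.6 m ≈ 36.5 m ✓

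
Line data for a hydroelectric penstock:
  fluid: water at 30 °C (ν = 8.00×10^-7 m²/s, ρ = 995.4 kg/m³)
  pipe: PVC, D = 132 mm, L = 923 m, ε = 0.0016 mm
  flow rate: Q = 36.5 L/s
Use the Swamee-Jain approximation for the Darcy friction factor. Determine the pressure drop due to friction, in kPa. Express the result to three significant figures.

Δp ≈ 336 kPa

V = 4Q/(πD²) = 4·0.0365/(π·0.132²) = 2.667 m/s
Re = VD/ν = 2.667·0.132/8.00×10^-7 = 4.40×10^5 → turbulent
ε/D = 0.0016/132 = 1.21×10^-5
Swamee-Jain: f = 0.01357
h_f = f(L/D)V²/(2g) = 0.01357·(923/0.132)·2.667²/(2·9.81) = 34.42 m
Δp = ρg·h_f = 995.4·9.81·34.42 = 336.1 kPa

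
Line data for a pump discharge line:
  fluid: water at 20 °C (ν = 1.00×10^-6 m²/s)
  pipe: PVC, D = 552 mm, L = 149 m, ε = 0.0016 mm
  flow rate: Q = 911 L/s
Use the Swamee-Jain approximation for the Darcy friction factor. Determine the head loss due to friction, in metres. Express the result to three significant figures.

h_f ≈ 2.07 m

V = 4Q/(πD²) = 4·0.911/(π·0.552²) = 3.807 m/s
Re = VD/ν = 3.807·0.552/1.00×10^-6 = 2.10×10^6 → turbulent
ε/D = 0.0016/552 = 2.90×10^-6
Swamee-Jain: f = 0.01040
h_f = f(L/D)V²/(2g) = 0.01040·(149/0.552)·3.807²/(2·9.81) = 2.073 m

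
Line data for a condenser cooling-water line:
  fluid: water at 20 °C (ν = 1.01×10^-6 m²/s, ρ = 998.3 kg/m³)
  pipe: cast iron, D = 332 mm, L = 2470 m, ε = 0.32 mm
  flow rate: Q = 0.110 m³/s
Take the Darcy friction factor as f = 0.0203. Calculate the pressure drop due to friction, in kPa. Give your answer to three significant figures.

V = 4Q/(πD²) = 4·0.110/(π·0.332²) = 1.271 m/s
h_f = f(L/D)V²/(2g) = 0.02030·(2470/0.332)·1.271²/(2·9.81) = 12.43 m
Δp = ρg·h_f = 998.3·9.81·12.43 = 121.7 kPa

Δp ≈ 122 kPa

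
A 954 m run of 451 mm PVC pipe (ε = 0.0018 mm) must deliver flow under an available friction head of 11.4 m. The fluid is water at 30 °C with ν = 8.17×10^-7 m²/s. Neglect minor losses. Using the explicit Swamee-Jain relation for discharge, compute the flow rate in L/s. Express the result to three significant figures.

Swamee-Jain (Type II): Q = -0.965·√(gD⁵h_f/L)·ln[ε/(3.7D) + √(3.17ν²L/(gD³h_f))]
√(gD⁵h_f/L) = √(9.81·0.451⁵·11.4/954) = 0.04677
ε/(3.7D) = 1.08×10^-6; √(3.17ν²L/(gD³h_f)) = 1.40×10^-5
Q = -0.965·0.04677·ln(1.511×10^-5) = 0.5010 m³/s
Check: V = 3.14 m/s, Re = 1.73×10^6, f = 0.01075, h_f = 11.4 m ≈ 11.4 m ✓

Q ≈ 501 L/s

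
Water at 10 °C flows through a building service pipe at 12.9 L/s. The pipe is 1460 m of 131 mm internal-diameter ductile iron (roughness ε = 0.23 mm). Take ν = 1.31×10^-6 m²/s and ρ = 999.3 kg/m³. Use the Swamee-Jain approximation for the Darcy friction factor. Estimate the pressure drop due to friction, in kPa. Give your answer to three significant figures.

Δp ≈ 126 kPa

V = 4Q/(πD²) = 4·0.0129/(π·0.131²) = 0.9571 m/s
Re = VD/ν = 0.9571·0.131/1.31×10^-6 = 9.57×10^4 → turbulent
ε/D = 0.23/131 = 0.00176
Swamee-Jain: f = 0.02475
h_f = f(L/D)V²/(2g) = 0.02475·(1460/0.131)·0.9571²/(2·9.81) = 12.88 m
Δp = ρg·h_f = 999.3·9.81·12.88 = 126.2 kPa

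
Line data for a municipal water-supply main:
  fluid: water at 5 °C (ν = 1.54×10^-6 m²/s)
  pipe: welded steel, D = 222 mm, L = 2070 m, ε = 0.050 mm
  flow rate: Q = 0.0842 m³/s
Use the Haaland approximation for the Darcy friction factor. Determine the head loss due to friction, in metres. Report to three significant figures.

h_f ≈ 36.4 m

V = 4Q/(πD²) = 4·0.0842/(π·0.222²) = 2.175 m/s
Re = VD/ν = 2.175·0.222/1.54×10^-6 = 3.14×10^5 → turbulent
ε/D = 0.050/222 = 2.25×10^-4
Haaland: f = 0.01618
h_f = f(L/D)V²/(2g) = 0.01618·(2070/0.222)·2.175²/(2·9.81) = 36.39 m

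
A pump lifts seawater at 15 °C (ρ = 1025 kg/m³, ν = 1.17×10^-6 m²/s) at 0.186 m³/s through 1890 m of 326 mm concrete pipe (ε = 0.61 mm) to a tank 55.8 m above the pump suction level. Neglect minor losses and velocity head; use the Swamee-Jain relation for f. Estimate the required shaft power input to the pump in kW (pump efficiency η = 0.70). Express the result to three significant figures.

P_shaft ≈ 241 kW

V = 4Q/(πD²) = 2.228 m/s; Re = 6.21×10^5; ε/D = 0.00187; f = 0.02342
h_f = f(L/D)V²/2g = 34.37 m
Total head H = z + h_f = 55.8 + 34.37 = 90.17 m
P_hyd = ρgQH = 1025·9.81·0.186·90.17 = 168.6 kW
P_shaft = P_hyd/η = 168.6/0.70 = 240.9 kW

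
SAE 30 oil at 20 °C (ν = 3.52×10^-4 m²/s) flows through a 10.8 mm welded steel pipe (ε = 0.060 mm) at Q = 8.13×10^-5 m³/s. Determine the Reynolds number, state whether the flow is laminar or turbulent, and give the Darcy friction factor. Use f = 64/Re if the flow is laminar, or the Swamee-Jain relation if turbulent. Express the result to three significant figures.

V = 4Q/(πD²) = 0.8875 m/s
Re = VD/ν = 0.8875·0.0108/3.52×10^-4 = 27.2
Re < 2300 → laminar → f = 64/Re = 2.350

Re ≈ 27.2; laminar; f = 64/Re ≈ 2.35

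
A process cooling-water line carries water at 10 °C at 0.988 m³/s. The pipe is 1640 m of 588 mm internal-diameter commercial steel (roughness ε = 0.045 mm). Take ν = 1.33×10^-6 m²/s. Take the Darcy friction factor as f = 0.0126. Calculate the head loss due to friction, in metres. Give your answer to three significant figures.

V = 4Q/(πD²) = 4·0.988/(π·0.588²) = 3.638 m/s
h_f = f(L/D)V²/(2g) = 0.01260·(1640/0.588)·3.638²/(2·9.81) = 23.71 m

h_f ≈ 23.7 m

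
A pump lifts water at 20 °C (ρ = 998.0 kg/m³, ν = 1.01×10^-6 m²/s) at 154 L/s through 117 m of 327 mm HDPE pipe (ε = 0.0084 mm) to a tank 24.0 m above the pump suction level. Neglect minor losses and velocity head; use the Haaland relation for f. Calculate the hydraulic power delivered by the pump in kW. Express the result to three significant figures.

V = 4Q/(πD²) = 1.834 m/s; Re = 5.94×10^5; ε/D = 2.57×10^-5; f = 0.01302
h_f = f(L/D)V²/2g = 0.7981 m
Total head H = z + h_f = 24.0 + 0.7981 = 24.80 m
P_hyd = ρgQH = 998.0·9.81·0.154·24.80 = 37.39 kW

P_hyd ≈ 37.4 kW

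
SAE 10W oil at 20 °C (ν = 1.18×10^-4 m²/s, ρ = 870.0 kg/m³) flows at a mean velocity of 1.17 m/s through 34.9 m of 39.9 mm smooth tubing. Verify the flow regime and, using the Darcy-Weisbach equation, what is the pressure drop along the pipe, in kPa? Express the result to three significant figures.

Re = VD/ν = 1.17·0.03990/1.18×10^-4 = 396 → laminar (Re < 2300)
f = 64/Re = 0.1618
h_f = f(L/D)V²/(2g) = 0.1618·(34.9/0.03990)·1.17²/(2·9.81) = 9.873 m
Δp = ρg·h_f = 870.0·9.81·9.873 = 84.26 kPa

Δp ≈ 84.3 kPa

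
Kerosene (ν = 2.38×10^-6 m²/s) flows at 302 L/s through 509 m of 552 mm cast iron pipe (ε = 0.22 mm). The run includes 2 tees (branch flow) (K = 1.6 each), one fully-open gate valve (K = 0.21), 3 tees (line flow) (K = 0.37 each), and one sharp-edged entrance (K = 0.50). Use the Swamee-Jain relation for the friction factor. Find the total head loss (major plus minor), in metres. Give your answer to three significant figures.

H_L ≈ 1.74 m

V = 4Q/(πD²) = 1.262 m/s; V²/2g = 0.08117 m
Re = 2.93×10^5, ε/D = 3.99×10^-4 → f = 0.01775 (Swamee-Jain)
Major: h_f = f(L/D)·V²/2g = 0.01775·922.1·0.08117 = 1.329 m
Minor: ΣK = 5.02; h_m = ΣK·V²/2g = 0.4075 m
Total H_L = 1.329 + 0.4075 = 1.736 m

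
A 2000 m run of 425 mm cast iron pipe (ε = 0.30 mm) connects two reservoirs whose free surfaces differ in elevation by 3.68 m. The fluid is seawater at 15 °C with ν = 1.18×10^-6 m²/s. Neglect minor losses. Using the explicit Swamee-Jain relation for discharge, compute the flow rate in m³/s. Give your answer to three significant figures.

Swamee-Jain (Type II): Q = -0.965·√(gD⁵h_f/L)·ln[ε/(3.7D) + √(3.17ν²L/(gD³h_f))]
√(gD⁵h_f/L) = √(9.81·0.425⁵·3.68/2000) = 0.01582
ε/(3.7D) = 1.91×10^-4; √(3.17ν²L/(gD³h_f)) = 5.64×10^-5
Q = -0.965·0.01582·ln(2.472×10^-4) = 0.1268 m³/s
Check: V = 0.894 m/s, Re = 3.22×10^5, f = 0.01934, h_f = 3.71 m ≈ 3.68 m ✓

Q ≈ 0.127 m³/s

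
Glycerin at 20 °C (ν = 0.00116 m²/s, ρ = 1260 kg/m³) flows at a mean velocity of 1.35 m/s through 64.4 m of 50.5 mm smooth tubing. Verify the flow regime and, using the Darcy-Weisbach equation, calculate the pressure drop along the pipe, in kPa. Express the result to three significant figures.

Re = VD/ν = 1.35·0.05050/0.00116 = 58.8 → laminar (Re < 2300)
f = 64/Re = 1.089
h_f = f(L/D)V²/(2g) = 1.089·(64.4/0.05050)·1.35²/(2·9.81) = 129.0 m
Δp = ρg·h_f = 1260·9.81·129.0 = 1594 kPa

Δp ≈ 1590 kPa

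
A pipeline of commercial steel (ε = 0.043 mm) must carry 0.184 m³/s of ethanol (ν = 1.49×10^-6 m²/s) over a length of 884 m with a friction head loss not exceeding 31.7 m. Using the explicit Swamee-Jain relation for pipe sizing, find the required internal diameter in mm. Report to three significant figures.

D ≈ 262 mm

Swamee-Jain (Type III): D = 0.66·[ε^1.25·(LQ²/(gh_f))^4.75 + ν·Q^9.4·(L/(gh_f))^5.2]^0.04
LQ²/(gh_f) = 0.09624; L/(gh_f) = 2.843
Term 1 = ε^1.25·(…)^4.75 = 5.16×10^-11; Term 2 = ν·Q^9.4·(…)^5.2 = 4.19×10^-11
D = 0.66·(5.16×10^-11 + 4.19×10^-11)^0.04 = 0.2620 m = 262 mm
Check: V = 3.41 m/s, Re = 6.00×10^5, f = 0.01492, h_f = 29.9 m ≈ 31.7 m ✓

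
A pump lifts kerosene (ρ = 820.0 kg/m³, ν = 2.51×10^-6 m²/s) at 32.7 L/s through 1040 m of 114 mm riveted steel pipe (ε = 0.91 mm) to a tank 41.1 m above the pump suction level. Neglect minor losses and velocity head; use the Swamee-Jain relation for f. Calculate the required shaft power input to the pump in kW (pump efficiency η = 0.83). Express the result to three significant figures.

P_shaft ≈ 67.2 kW

V = 4Q/(πD²) = 3.204 m/s; Re = 1.46×10^5; ε/D = 0.00798; f = 0.03585
h_f = f(L/D)V²/2g = 171.1 m
Total head H = z + h_f = 41.1 + 171.1 = 212.2 m
P_hyd = ρgQH = 820.0·9.81·0.0327·212.2 = 55.81 kW
P_shaft = P_hyd/η = 55.81/0.83 = 67.25 kW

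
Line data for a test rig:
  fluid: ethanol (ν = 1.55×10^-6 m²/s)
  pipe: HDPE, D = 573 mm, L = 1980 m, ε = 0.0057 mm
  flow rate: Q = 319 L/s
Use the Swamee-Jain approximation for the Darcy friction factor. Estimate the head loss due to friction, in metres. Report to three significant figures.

V = 4Q/(πD²) = 4·0.319/(π·0.573²) = 1.237 m/s
Re = VD/ν = 1.237·0.573/1.55×10^-6 = 4.57×10^5 → turbulent
ε/D = 0.0057/573 = 9.95×10^-6
Swamee-Jain: f = 0.01345
h_f = f(L/D)V²/(2g) = 0.01345·(1980/0.573)·1.237²/(2·9.81) = 3.626 m

h_f ≈ 3.63 m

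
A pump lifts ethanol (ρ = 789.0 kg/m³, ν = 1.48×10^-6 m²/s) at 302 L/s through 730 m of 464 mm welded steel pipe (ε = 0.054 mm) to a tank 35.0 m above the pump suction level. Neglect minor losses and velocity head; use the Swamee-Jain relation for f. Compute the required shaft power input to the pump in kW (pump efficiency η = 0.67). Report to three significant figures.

V = 4Q/(πD²) = 1.786 m/s; Re = 5.60×10^5; ε/D = 1.16×10^-4; f = 0.01448
h_f = f(L/D)V²/2g = 3.704 m
Total head H = z + h_f = 35.0 + 3.704 = 38.70 m
P_hyd = ρgQH = 789.0·9.81·0.302·38.70 = 90.47 kW
P_shaft = P_hyd/η = 90.47/0.67 = 135.0 kW

P_shaft ≈ 135 kW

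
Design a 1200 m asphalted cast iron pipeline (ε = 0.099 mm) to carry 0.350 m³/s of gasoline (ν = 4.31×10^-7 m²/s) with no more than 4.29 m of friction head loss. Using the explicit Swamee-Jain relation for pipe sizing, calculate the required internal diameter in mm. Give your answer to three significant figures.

Swamee-Jain (Type III): D = 0.66·[ε^1.25·(LQ²/(gh_f))^4.75 + ν·Q^9.4·(L/(gh_f))^5.2]^0.04
LQ²/(gh_f) = 3.493; L/(gh_f) = 28.51
Term 1 = ε^1.25·(…)^4.75 = 0.00376; Term 2 = ν·Q^9.4·(…)^5.2 = 8.22×10^-4
D = 0.66·(0.00376 + 8.22×10^-4)^0.04 = 0.5321 m = 532 mm
Check: V = 1.57 m/s, Re = 1.94×10^6, f = 0.01416, h_f = 4.03 m ≈ 4.29 m ✓

D ≈ 532 mm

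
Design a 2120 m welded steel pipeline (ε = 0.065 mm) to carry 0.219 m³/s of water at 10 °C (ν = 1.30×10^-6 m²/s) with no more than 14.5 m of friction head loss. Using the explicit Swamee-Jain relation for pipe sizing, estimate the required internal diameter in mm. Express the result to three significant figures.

Swamee-Jain (Type III): D = 0.66·[ε^1.25·(LQ²/(gh_f))^4.75 + ν·Q^9.4·(L/(gh_f))^5.2]^0.04
LQ²/(gh_f) = 0.7148; L/(gh_f) = 14.90
Term 1 = ε^1.25·(…)^4.75 = 1.18×10^-6; Term 2 = ν·Q^9.4·(…)^5.2 = 1.04×10^-6
D = 0.66·(1.18×10^-6 + 1.04×10^-6)^0.04 = 0.3921 m = 392 mm
Check: V = 1.81 m/s, Re = 5.47×10^5, f = 0.01505, h_f = 13.6 m ≈ 14.5 m ✓

D ≈ 392 mm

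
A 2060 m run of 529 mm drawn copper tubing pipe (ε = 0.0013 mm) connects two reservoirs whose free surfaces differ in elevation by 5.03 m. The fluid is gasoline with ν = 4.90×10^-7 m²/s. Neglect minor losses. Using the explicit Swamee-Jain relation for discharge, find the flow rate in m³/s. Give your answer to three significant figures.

Q ≈ 0.337 m³/s

Swamee-Jain (Type II): Q = -0.965·√(gD⁵h_f/L)·ln[ε/(3.7D) + √(3.17ν²L/(gD³h_f))]
√(gD⁵h_f/L) = √(9.81·0.529⁵·5.03/2060) = 0.03150
ε/(3.7D) = 6.64×10^-7; √(3.17ν²L/(gD³h_f)) = 1.47×10^-5
Q = -0.965·0.03150·ln(1.531×10^-5) = 0.3370 m³/s
Check: V = 1.53 m/s, Re = 1.66×10^6, f = 0.01077, h_f = 5.02 m ≈ 5.03 m ✓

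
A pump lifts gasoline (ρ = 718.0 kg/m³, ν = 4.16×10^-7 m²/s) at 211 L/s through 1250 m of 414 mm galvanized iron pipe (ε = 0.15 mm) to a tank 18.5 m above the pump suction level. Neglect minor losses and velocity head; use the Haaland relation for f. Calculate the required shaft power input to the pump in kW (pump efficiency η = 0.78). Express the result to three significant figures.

P_shaft ≈ 46.7 kW

V = 4Q/(πD²) = 1.567 m/s; Re = 1.56×10^6; ε/D = 3.62×10^-4; f = 0.01595
h_f = f(L/D)V²/2g = 6.030 m
Total head H = z + h_f = 18.5 + 6.030 = 24.53 m
P_hyd = ρgQH = 718.0·9.81·0.211·24.53 = 36.46 kW
P_shaft = P_hyd/η = 36.46/0.78 = 46.74 kW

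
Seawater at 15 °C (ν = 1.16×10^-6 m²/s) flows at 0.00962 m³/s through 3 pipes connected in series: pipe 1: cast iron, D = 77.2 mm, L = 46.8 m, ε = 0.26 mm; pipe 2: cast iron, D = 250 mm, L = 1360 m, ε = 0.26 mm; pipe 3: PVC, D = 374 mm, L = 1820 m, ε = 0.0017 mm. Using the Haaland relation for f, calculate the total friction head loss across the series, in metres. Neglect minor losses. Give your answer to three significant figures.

Pipe 1: V = 2.055 m/s, Re = 1.37×10^5, ε/D = 0.00337, f = 0.02790, h_1 = f(L/D)V²/2g = 3.641 m
Pipe 2: V = 0.1960 m/s, Re = 4.22×10^4, ε/D = 0.00104, f = 0.02440, h_2 = f(L/D)V²/2g = 0.2599 m
Pipe 3: V = 0.08757 m/s, Re = 2.82×10^4, ε/D = 4.55×10^-6, f = 0.02366, h_3 = f(L/D)V²/2g = 0.04501 m
Series → Q common, losses add: H = Σh = 3.946 m

H ≈ 3.95 m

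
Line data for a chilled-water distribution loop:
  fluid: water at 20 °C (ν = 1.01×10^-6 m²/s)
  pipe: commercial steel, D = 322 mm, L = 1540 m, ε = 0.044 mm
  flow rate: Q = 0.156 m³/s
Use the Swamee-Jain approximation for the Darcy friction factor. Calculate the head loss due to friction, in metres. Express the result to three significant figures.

V = 4Q/(πD²) = 4·0.156/(π·0.322²) = 1.916 m/s
Re = VD/ν = 1.916·0.322/1.01×10^-6 = 6.11×10^5 → turbulent
ε/D = 0.044/322 = 1.37×10^-4
Swamee-Jain: f = 0.01459
h_f = f(L/D)V²/(2g) = 0.01459·(1540/0.322)·1.916²/(2·9.81) = 13.05 m

h_f ≈ 13.1 m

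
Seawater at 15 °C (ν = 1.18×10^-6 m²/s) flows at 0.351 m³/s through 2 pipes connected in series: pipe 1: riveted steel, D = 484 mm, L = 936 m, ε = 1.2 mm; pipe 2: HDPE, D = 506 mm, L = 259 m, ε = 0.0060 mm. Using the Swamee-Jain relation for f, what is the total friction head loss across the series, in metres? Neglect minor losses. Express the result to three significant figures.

Pipe 1: V = 1.908 m/s, Re = 7.83×10^5, ε/D = 0.00248, f = 0.02510, h_1 = f(L/D)V²/2g = 9.006 m
Pipe 2: V = 1.745 m/s, Re = 7.48×10^5, ε/D = 1.19×10^-5, f = 0.01244, h_2 = f(L/D)V²/2g = 0.9886 m
Series → Q common, losses add: H = Σh = 9.994 m

H ≈ 9.99 m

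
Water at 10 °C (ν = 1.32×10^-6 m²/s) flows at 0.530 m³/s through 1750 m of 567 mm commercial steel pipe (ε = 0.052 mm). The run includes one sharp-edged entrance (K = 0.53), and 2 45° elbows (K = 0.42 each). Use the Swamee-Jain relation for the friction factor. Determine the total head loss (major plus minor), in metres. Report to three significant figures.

H_L ≈ 9.67 m

V = 4Q/(πD²) = 2.099 m/s; V²/2g = 0.2246 m
Re = 9.02×10^5, ε/D = 9.17×10^-5 → f = 0.01351 (Swamee-Jain)
Major: h_f = f(L/D)·V²/2g = 0.01351·3086·0.2246 = 9.362 m
Minor: ΣK = 1.37; h_m = ΣK·V²/2g = 0.3077 m
Total H_L = 9.362 + 0.3077 = 9.670 m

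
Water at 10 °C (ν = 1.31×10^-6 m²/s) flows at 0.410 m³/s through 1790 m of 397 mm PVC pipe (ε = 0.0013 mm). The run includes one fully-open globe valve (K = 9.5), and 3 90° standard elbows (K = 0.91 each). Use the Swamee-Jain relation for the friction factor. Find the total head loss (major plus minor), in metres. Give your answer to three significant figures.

V = 4Q/(πD²) = 3.312 m/s; V²/2g = 0.5591 m
Re = 1.00×10^6, ε/D = 3.27×10^-6 → f = 0.01168 (Swamee-Jain)
Major: h_f = f(L/D)·V²/2g = 0.01168·4509·0.5591 = 29.45 m
Minor: ΣK = 12.2; h_m = ΣK·V²/2g = 6.838 m
Total H_L = 29.45 + 6.838 = 36.29 m

H_L ≈ 36.3 m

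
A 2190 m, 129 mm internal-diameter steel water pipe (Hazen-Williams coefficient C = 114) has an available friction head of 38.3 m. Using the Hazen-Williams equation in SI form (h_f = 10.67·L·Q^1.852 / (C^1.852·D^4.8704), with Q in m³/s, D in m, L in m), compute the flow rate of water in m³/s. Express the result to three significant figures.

Q ≈ 0.0164 m³/s

Rearranging: Q = [h_f·C^1.852·D^4.8704 / (10.67·L)]^(1/1.852)
Q = [38.3·114^1.852·0.129^4.8704 / (10.67·2190)]^0.540 = 0.01637 m³/s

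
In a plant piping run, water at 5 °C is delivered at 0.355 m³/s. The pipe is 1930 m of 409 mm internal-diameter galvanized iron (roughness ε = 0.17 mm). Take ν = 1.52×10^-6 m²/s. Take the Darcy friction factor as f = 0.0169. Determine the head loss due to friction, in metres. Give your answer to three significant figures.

h_f ≈ 29.7 m

V = 4Q/(πD²) = 4·0.355/(π·0.409²) = 2.702 m/s
h_f = f(L/D)V²/(2g) = 0.01690·(1930/0.409)·2.702²/(2·9.81) = 29.68 m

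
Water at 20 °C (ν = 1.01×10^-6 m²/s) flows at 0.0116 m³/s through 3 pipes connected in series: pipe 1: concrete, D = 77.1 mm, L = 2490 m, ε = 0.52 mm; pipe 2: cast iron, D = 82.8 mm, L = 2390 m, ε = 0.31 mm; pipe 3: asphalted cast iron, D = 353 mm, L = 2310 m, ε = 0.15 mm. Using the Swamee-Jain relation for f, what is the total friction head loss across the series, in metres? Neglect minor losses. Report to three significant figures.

H ≈ 541 m

Pipe 1: V = 2.485 m/s, Re = 1.90×10^5, ε/D = 0.00674, f = 0.03390, h_1 = f(L/D)V²/2g = 344.5 m
Pipe 2: V = 2.154 m/s, Re = 1.77×10^5, ε/D = 0.00374, f = 0.02872, h_2 = f(L/D)V²/2g = 196.1 m
Pipe 3: V = 0.1185 m/s, Re = 4.14×10^4, ε/D = 4.25×10^-4, f = 0.02313, h_3 = f(L/D)V²/2g = 0.1084 m
Series → Q common, losses add: H = Σh = 540.7 m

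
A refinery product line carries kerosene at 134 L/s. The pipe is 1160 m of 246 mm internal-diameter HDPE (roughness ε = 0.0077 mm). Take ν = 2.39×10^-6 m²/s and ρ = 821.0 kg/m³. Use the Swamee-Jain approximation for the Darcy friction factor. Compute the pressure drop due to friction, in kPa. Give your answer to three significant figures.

Δp ≈ 228 kPa

V = 4Q/(πD²) = 4·0.134/(π·0.246²) = 2.819 m/s
Re = VD/ν = 2.819·0.246/2.39×10^-6 = 2.90×10^5 → turbulent
ε/D = 0.0077/246 = 3.13×10^-5
Swamee-Jain: f = 0.01482
h_f = f(L/D)V²/(2g) = 0.01482·(1160/0.246)·2.819²/(2·9.81) = 28.30 m
Δp = ρg·h_f = 821.0·9.81·28.30 = 228.0 kPa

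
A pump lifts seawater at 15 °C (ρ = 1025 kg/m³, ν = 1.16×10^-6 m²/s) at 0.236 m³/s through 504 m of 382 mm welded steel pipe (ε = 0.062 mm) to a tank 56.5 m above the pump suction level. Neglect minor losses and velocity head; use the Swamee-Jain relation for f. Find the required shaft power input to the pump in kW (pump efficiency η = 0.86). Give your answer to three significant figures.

P_shaft ≈ 168 kW

V = 4Q/(πD²) = 2.059 m/s; Re = 6.78×10^5; ε/D = 1.62×10^-4; f = 0.01475
h_f = f(L/D)V²/2g = 4.204 m
Total head H = z + h_f = 56.5 + 4.204 = 60.70 m
P_hyd = ρgQH = 1025·9.81·0.236·60.70 = 144.1 kW
P_shaft = P_hyd/η = 144.1/0.86 = 167.5 kW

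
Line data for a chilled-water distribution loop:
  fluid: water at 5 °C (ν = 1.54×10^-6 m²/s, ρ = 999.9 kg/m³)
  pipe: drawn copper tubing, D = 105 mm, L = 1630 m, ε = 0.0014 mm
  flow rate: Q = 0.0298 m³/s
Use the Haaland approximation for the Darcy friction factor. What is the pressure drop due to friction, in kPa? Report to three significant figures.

V = 4Q/(πD²) = 4·0.0298/(π·0.105²) = 3.442 m/s
Re = VD/ν = 3.442·0.105/1.54×10^-6 = 2.35×10^5 → turbulent
ε/D = 0.0014/105 = 1.33×10^-5
Haaland: f = 0.01512
h_f = f(L/D)V²/(2g) = 0.01512·(1630/0.105)·3.442²/(2·9.81) = 141.7 m
Δp = ρg·h_f = 999.9·9.81·141.7 = 1390 kPa

Δp ≈ 1390 kPa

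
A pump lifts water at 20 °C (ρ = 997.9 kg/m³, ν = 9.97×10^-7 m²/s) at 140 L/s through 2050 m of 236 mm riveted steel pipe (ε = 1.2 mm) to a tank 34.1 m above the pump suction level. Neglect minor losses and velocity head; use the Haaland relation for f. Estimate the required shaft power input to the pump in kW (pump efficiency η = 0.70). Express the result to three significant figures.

P_shaft ≈ 339 kW

V = 4Q/(πD²) = 3.200 m/s; Re = 7.58×10^5; ε/D = 0.00508; f = 0.03070
h_f = f(L/D)V²/2g = 139.2 m
Total head H = z + h_f = 34.1 + 139.2 = 173.3 m
P_hyd = ρgQH = 997.9·9.81·0.140·173.3 = 237.5 kW
P_shaft = P_hyd/η = 237.5/0.70 = 339.3 kW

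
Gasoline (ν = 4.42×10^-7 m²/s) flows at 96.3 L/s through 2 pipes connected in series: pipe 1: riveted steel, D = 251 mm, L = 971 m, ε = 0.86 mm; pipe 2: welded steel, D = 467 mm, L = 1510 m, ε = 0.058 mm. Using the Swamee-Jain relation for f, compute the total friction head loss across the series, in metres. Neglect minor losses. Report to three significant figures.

Pipe 1: V = 1.946 m/s, Re = 1.11×10^6, ε/D = 0.00343, f = 0.02734, h_1 = f(L/D)V²/2g = 20.42 m
Pipe 2: V = 0.5622 m/s, Re = 5.94×10^5, ε/D = 1.24×10^-4, f = 0.01449, h_2 = f(L/D)V²/2g = 0.7546 m
Series → Q common, losses add: H = Σh = 21.18 m

H ≈ 21.2 m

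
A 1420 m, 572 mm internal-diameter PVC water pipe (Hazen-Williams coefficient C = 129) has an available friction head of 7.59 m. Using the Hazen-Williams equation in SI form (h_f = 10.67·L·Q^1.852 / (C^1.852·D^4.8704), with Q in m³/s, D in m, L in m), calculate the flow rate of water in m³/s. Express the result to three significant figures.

Q ≈ 0.490 m³/s

Rearranging: Q = [h_f·C^1.852·D^4.8704 / (10.67·L)]^(1/1.852)
Q = [7.59·129^1.852·0.572^4.8704 / (10.67·1420)]^0.540 = 0.4905 m³/s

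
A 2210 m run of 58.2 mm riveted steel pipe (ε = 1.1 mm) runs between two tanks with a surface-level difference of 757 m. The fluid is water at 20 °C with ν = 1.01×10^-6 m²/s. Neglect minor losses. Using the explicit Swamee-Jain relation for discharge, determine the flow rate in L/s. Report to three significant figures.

Q ≈ 7.61 L/s

Swamee-Jain (Type II): Q = -0.965·√(gD⁵h_f/L)·ln[ε/(3.7D) + √(3.17ν²L/(gD³h_f))]
√(gD⁵h_f/L) = √(9.81·0.0582⁵·757/2210) = 0.001498
ε/(3.7D) = 0.00511; √(3.17ν²L/(gD³h_f)) = 6.99×10^-5
Q = -0.965·0.001498·ln(0.005178) = 0.007608 m³/s
Check: V = 2.86 m/s, Re = 1.65×10^5, f = 0.04801, h_f = 760 m ≈ 757 m ✓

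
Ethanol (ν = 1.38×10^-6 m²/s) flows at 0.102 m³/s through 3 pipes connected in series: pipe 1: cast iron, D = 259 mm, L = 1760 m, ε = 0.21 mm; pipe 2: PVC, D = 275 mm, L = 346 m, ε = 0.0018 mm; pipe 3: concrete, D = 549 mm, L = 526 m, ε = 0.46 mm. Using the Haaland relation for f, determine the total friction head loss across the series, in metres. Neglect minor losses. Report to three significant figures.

Pipe 1: V = 1.936 m/s, Re = 3.63×10^5, ε/D = 8.11×10^-4, f = 0.01953, h_1 = f(L/D)V²/2g = 25.35 m
Pipe 2: V = 1.717 m/s, Re = 3.42×10^5, ε/D = 6.55×10^-6, f = 0.01405, h_2 = f(L/D)V²/2g = 2.657 m
Pipe 3: V = 0.4309 m/s, Re = 1.71×10^5, ε/D = 8.38×10^-4, f = 0.02045, h_3 = f(L/D)V²/2g = 0.1854 m
Series → Q common, losses add: H = Σh = 28.19 m

H ≈ 28.2 m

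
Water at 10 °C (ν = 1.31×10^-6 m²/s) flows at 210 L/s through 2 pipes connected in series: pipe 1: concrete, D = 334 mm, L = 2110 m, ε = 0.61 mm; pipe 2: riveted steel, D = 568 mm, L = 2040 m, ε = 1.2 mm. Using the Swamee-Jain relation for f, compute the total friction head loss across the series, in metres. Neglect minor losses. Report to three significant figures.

H ≈ 46.1 m

Pipe 1: V = 2.397 m/s, Re = 6.11×10^5, ε/D = 0.00183, f = 0.02329, h_1 = f(L/D)V²/2g = 43.08 m
Pipe 2: V = 0.8288 m/s, Re = 3.59×10^5, ε/D = 0.00211, f = 0.02439, h_2 = f(L/D)V²/2g = 3.066 m
Series → Q common, losses add: H = Σh = 46.14 m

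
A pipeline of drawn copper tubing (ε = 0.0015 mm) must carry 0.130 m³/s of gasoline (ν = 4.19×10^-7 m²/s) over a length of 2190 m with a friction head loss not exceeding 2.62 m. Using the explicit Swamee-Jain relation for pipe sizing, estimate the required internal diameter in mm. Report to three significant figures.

Swamee-Jain (Type III): D = 0.66·[ε^1.25·(LQ²/(gh_f))^4.75 + ν·Q^9.4·(L/(gh_f))^5.2]^0.04
LQ²/(gh_f) = 1.440; L/(gh_f) = 85.21
Term 1 = ε^1.25·(…)^4.75 = 2.97×10^-7; Term 2 = ν·Q^9.4·(…)^5.2 = 2.15×10^-5
D = 0.66·(2.97×10^-7 + 2.15×10^-5)^0.04 = 0.4296 m = 430 mm
Check: V = 0.897 m/s, Re = 9.20×10^5, f = 0.01186, h_f = 2.48 m ≈ 2.62 m ✓

D ≈ 430 mm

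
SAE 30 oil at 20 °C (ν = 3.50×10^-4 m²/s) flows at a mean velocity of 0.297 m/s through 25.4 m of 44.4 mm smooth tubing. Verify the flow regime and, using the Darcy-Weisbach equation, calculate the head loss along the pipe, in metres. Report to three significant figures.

h_f ≈ 4.37 m

Re = VD/ν = 0.297·0.04440/3.50×10^-4 = 37.7 → laminar (Re < 2300)
f = 64/Re = 1.699
h_f = f(L/D)V²/(2g) = 1.699·(25.4/0.04440)·0.297²/(2·9.81) = 4.369 m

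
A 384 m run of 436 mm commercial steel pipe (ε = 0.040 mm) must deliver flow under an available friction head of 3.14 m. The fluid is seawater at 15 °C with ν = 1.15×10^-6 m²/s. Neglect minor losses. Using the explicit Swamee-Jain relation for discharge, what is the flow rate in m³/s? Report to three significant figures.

Q ≈ 0.340 m³/s

Swamee-Jain (Type II): Q = -0.965·√(gD⁵h_f/L)·ln[ε/(3.7D) + √(3.17ν²L/(gD³h_f))]
√(gD⁵h_f/L) = √(9.81·0.436⁵·3.14/384) = 0.03555
ε/(3.7D) = 2.48×10^-5; √(3.17ν²L/(gD³h_f)) = 2.51×10^-5
Q = -0.965·0.03555·ln(4.991×10^-5) = 0.3398 m³/s
Check: V = 2.28 m/s, Re = 8.63×10^5, f = 0.01356, h_f = 3.15 m ≈ 3.14 m ✓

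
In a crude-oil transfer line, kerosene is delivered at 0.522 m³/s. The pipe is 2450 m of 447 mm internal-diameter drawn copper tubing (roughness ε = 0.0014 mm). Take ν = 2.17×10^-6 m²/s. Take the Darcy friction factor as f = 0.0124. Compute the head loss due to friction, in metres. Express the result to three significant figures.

h_f ≈ 38.3 m

V = 4Q/(πD²) = 4·0.522/(π·0.447²) = 3.326 m/s
h_f = f(L/D)V²/(2g) = 0.01240·(2450/0.447)·3.326²/(2·9.81) = 38.33 m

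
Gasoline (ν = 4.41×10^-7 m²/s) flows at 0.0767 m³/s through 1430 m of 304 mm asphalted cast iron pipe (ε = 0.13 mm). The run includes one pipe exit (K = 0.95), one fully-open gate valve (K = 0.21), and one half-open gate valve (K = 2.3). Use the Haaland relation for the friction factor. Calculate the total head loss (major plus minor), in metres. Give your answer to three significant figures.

H_L ≈ 4.70 m

V = 4Q/(πD²) = 1.057 m/s; V²/2g = 0.05691 m
Re = 7.28×10^5, ε/D = 4.28×10^-4 → f = 0.01682 (Haaland)
Major: h_f = f(L/D)·V²/2g = 0.01682·4704·0.05691 = 4.504 m
Minor: ΣK = 3.46; h_m = ΣK·V²/2g = 0.1969 m
Total H_L = 4.504 + 0.1969 = 4.701 m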